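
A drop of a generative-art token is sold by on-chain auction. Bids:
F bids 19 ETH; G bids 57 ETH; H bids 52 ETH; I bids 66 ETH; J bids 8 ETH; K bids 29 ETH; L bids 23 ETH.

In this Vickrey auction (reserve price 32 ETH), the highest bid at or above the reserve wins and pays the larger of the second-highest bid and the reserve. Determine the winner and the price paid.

I pays 57 ETH

Bids ranked: 66 (I) > 57 (G) > 52 (H) > 29 (K) > 23 (L) > 19 (F) > …
I has the top bid at or above the reserve (66 ETH).
max(second-highest 57 ETH, reserve 32 ETH) = 57 ETH; the reserve does not bind.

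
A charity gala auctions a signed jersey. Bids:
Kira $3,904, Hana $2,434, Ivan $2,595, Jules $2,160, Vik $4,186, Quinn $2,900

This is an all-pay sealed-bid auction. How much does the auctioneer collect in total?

Total revenue: $18,179

Sorting bids: 4,186 (Vik) > 3,904 (Kira) > 2,900 (Quinn) > 2,595 (Ivan) > 2,434 (Hana) > 2,160 (Jules)
Vik wins with the top bid; all bids are sunk regardless.
Every bidder forfeits their bid regardless of winning.
Revenue = 3,904 + 2,434 + 2,595 + 2,160 + 4,186 + 2,900 = $18,179.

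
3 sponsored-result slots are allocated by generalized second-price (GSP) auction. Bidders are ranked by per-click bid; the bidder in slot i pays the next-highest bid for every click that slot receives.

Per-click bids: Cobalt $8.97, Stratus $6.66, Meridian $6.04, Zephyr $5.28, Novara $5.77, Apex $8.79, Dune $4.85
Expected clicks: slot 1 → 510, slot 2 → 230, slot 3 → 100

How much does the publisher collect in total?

Sorting advertisers: $8.97 (Cobalt) > $8.79 (Apex) > $6.66 (Stratus) > $6.04 (Meridian) > …
Slot 1: Cobalt pays $8.79 × 510 = $4482.90
Slot 2: Apex pays $6.66 × 230 = $1531.80
Slot 3: Stratus pays $6.04 × 100 = $604.00
Total = $6618.70

Total revenue: $6618.70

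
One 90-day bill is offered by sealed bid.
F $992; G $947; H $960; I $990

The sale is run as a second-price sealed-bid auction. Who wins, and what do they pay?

F pays $990

Bids in order: 992 (F) > 990 (I) > 960 (H) > 947 (G)
F is highest; pays the second-highest bid, $990.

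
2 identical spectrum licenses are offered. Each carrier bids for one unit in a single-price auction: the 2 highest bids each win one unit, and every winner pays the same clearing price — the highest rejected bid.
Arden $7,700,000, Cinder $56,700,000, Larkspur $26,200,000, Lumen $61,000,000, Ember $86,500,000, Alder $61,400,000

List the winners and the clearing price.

Bids ranked high→low: 86,500,000 (Ember), 61,400,000 (Alder), 61,000,000 (Lumen), 56,700,000 (Cinder), …
Winners (2 units): Ember, Alder.
Highest unsuccessful bid: $61,000,000 → clearing price.

Ember, Alder; each pays $61,000,000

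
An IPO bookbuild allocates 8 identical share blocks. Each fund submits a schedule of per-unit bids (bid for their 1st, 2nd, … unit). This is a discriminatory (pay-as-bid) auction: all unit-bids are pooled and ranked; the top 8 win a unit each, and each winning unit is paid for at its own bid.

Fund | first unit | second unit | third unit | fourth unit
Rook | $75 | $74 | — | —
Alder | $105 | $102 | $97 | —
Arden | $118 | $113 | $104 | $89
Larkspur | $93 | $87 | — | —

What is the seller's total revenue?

Merging the schedules and taking the best 8: 118 (Arden-1), 113 (Arden-2), 105 (Alder-1), 104 (Arden-3), 102 (Alder-2), 97 (Alder-3), 93 (Larkspur-1), 89 (Arden-4)
Next rejected bid: $87 (not a price — pay-as-bid).
Each winning unit pays its own bid.
Revenue = 118 + 113 + 105 + 104 + 102 + 97 + 93 + 89 = $821.

Total revenue: $821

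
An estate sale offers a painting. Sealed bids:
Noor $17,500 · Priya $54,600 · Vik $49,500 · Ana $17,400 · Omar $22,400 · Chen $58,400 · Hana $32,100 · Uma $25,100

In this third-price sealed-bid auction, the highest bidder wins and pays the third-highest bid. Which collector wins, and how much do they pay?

Chen pays $49,500

Rule: the highest bidder wins and pays the third-highest bid.
Bids in order: 58,400 (Chen) > 54,600 (Priya) > 49,500 (Vik) > 32,100 (Hana) > 25,100 (Uma) > 22,400 (Omar) > …
Chen is highest; pays the third-highest bid, $49,500.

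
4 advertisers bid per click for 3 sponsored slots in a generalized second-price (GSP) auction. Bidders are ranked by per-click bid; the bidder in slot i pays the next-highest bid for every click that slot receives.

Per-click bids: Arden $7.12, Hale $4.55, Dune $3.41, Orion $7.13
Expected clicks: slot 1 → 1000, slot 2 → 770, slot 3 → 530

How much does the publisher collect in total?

Total revenue: $12430.80

Ranked by bid: $7.13 (Orion) > $7.12 (Arden) > $4.55 (Hale) > $3.41 (Dune)
Slot 1: Orion pays $7.12 × 1000 = $7120.00
Slot 2: Arden pays $4.55 × 770 = $3503.50
Slot 3: Hale pays $3.41 × 530 = $1807.30
Total = $12430.80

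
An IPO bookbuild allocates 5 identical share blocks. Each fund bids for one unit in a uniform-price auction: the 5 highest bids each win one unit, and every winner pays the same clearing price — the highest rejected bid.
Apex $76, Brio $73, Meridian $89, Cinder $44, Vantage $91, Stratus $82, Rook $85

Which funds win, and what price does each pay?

Vantage, Meridian, Rook, Stratus, Apex; each pays $73

Ordering the bids: 91 (Vantage), 89 (Meridian), 85 (Rook), 82 (Stratus), 76 (Apex), 73 (Brio), 44 (Cinder)
Winners (5 units): Vantage, Meridian, Rook, Stratus, Apex.
First losing bid is Brio's $73, which sets the uniform price.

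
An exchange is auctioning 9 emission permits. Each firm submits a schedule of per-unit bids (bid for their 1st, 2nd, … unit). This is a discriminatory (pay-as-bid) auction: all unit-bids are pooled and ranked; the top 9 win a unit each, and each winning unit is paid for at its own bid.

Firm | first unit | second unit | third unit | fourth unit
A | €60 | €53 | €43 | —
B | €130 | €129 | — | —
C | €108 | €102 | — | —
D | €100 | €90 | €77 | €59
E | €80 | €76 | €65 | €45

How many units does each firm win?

Merging the schedules and taking the best 9: 130 (B-1), 129 (B-2), 108 (C-1), 102 (C-2), 100 (D-1), 90 (D-2), 80 (E-1), 77 (D-3), 76 (E-2)
Next rejected bid: €65 (not a price — pay-as-bid).
Allocation: B 2, C 2, D 3, E 2.

B 2, C 2, D 3, E 2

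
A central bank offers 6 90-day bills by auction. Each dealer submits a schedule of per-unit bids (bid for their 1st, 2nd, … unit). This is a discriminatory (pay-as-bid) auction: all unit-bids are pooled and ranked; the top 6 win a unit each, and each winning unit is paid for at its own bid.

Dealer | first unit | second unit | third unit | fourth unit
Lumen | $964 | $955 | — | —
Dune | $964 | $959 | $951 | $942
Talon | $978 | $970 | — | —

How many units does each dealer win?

Dune 2, Lumen 2, Talon 2

Pooled unit-bids ranked (top 6): 978 (Talon-1), 970 (Talon-2), 964 (Lumen-1), 964 (Dune-1), 959 (Dune-2), 955 (Lumen-2)
Next rejected bid: $951 (not a price — pay-as-bid).
Allocation: Dune 2, Lumen 2, Talon 2.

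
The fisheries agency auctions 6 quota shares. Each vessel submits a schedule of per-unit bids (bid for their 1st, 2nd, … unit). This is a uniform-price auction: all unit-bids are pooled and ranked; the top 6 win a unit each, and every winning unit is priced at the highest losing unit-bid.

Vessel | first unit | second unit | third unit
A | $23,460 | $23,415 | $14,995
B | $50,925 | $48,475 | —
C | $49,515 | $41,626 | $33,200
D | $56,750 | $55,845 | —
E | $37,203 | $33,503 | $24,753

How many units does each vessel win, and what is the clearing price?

B 2, C 2, D 2; clearing price $37,203

All unit-bids, highest first — top 6: 56,750 (D-1), 55,845 (D-2), 50,925 (B-1), 49,515 (C-1), 48,475 (B-2), 41,626 (C-2)
The (k+1)-th unit-bid is $37,203.
Allocation: B 2, C 2, D 2.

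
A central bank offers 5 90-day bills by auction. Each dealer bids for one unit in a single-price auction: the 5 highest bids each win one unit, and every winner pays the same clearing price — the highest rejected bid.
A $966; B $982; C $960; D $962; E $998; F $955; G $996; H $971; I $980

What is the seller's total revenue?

Total revenue: $4,830

Sorting: 998 (E), 996 (G), 982 (B), 980 (I), 971 (H), 966 (A), 962 (D), …
Winners (5 units): E, G, B, I, H.
First losing bid is A's $966, which sets the uniform price.
Total revenue = 5 × $966 = $4,830.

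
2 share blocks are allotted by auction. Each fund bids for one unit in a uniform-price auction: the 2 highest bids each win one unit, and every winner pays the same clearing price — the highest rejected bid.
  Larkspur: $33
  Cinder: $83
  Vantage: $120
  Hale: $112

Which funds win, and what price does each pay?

Vantage, Hale; each pays $83

Ordering the bids: 120 (Vantage), 112 (Hale), 83 (Cinder), 33 (Larkspur)
Top 2: Vantage, Hale.
Highest unsuccessful bid: $83 → clearing price.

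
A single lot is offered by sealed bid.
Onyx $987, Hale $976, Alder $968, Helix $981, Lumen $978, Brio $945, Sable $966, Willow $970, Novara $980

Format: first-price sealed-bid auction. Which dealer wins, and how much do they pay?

Sorting bids: 987 (Onyx) > 981 (Helix) > 980 (Novara) > 978 (Lumen) > 976 (Hale) > 970 (Willow) > …
First-price: Onyx pays what they bid, $987.

Onyx pays $987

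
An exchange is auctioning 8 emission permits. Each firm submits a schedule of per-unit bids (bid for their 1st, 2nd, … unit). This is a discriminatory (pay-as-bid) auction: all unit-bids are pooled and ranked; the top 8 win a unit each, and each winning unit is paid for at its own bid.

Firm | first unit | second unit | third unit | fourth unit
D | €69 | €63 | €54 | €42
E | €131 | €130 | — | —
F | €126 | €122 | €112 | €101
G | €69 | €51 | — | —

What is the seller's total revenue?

Pooled unit-bids ranked (top 8): 131 (E-1), 130 (E-2), 126 (F-1), 122 (F-2), 112 (F-3), 101 (F-4), 69 (D-1), 69 (G-1)
Next rejected bid: €63 (not a price — pay-as-bid).
Each winning unit pays its own bid.
Revenue = 131 + 130 + 126 + 122 + 112 + 101 + 69 + 69 = €860.

Total revenue: €860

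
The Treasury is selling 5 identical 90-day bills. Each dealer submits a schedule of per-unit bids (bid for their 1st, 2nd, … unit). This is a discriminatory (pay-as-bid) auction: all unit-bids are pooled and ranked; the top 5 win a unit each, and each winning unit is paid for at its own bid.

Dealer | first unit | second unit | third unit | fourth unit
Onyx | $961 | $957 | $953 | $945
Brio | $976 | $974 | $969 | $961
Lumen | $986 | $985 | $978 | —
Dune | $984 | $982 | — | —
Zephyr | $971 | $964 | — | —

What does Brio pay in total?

Pooled unit-bids ranked (top 5): 986 (Lumen-1), 985 (Lumen-2), 984 (Dune-1), 982 (Dune-2), 978 (Lumen-3)
Next rejected bid: $976 (not a price — pay-as-bid).
Brio wins no units.

Brio pays $0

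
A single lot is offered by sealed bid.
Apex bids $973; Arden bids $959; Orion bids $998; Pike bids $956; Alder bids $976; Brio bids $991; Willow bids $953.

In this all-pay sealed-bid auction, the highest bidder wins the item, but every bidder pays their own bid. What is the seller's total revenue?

Bids in order: 998 (Orion) > 991 (Brio) > 976 (Alder) > 973 (Apex) > 959 (Arden) > 956 (Pike) > …
Every bidder forfeits their bid regardless of winning.
Revenue = 973 + 959 + 998 + 956 + 976 + 991 + 953 = $6,806.

Total revenue: $6,806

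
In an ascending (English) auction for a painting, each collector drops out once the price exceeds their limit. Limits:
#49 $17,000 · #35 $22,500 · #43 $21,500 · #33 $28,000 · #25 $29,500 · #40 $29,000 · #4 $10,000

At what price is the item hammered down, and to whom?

#25 wins at $29,000

Rule: the price rises until one bidder remains; the winner pays the price at which the last rival dropped out.
Limits ranked: 29,500 (#25) > 29,000 (#40) > 28,000 (#33) > 22,500 (#35) > 21,500 (#43) > 17,000 (#49) > …
Once the price passes $29,000, only #25 is left; the hammer falls at #40's limit of $29,000.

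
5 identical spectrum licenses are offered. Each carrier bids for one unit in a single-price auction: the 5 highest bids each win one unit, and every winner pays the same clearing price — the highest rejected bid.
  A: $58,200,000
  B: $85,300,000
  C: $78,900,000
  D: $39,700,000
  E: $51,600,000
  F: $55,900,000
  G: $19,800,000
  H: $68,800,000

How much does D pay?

D pays $0

Ordering the bids: 85,300,000 (B), 78,900,000 (C), 68,800,000 (H), 58,200,000 (A), 55,900,000 (F), 51,600,000 (E), 39,700,000 (D), …
The 5 highest are B, C, H, A, F.
First losing bid is E's $51,600,000, which sets the uniform price.
D does not win → pays $0.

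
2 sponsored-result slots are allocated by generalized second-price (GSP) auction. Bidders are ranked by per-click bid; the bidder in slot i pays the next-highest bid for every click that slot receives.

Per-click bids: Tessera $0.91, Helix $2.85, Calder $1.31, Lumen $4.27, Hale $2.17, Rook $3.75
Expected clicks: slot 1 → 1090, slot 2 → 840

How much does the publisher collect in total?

Total revenue: $6481.50

Sorting advertisers: $4.27 (Lumen) > $3.75 (Rook) > $2.85 (Helix) > …
Slot 1: Lumen pays $3.75 × 1090 = $4087.50
Slot 2: Rook pays $2.85 × 840 = $2394.00
Total = $6481.50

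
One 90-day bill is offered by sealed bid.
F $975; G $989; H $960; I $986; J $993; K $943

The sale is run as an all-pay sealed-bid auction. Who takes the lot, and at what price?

Bids ranked: 993 (J) > 989 (G) > 986 (I) > 975 (F) > 960 (H) > 943 (K)
J is highest and takes the item; every bidder forfeits their bid.

J pays $993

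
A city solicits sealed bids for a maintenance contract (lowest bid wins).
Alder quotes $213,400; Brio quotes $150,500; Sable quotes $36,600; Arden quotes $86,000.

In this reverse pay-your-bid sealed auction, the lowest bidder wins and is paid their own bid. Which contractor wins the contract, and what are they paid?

Bids ranked: 36,600 (Sable) < 86,000 (Arden) < 150,500 (Brio) < 213,400 (Alder)
Sable has the lowest bid and is paid exactly that: $36,600.

Sable is paid $36,600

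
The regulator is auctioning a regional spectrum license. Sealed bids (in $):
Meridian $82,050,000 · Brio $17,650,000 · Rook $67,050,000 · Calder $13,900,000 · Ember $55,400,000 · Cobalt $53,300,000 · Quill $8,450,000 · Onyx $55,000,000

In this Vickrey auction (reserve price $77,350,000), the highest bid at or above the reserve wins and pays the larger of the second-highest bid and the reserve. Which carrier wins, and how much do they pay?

Bids in order: 82,050,000 (Meridian) > 67,050,000 (Rook) > 55,400,000 (Ember) > 55,000,000 (Onyx) > 53,300,000 (Cobalt) > 17,650,000 (Brio) > …
Meridian has the top bid at or above the reserve ($82,050,000).
Second-highest bid $67,050,000 is below the reserve $77,350,000, so the reserve binds → payment $77,350,000.

Meridian pays $77,350,000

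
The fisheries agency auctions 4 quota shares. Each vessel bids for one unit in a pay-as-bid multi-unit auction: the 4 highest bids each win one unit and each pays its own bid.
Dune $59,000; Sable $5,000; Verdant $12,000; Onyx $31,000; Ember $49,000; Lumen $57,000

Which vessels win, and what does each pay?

Dune $59,000, Lumen $57,000, Ember $49,000, Onyx $31,000

Ordering the bids: 59,000 (Dune), 57,000 (Lumen), 49,000 (Ember), 31,000 (Onyx), 12,000 (Verdant), 5,000 (Sable)
The 4 highest are Dune, Lumen, Ember, Onyx.
Each winner pays its own bid: Dune $59,000, Lumen $57,000, Ember $49,000, Onyx $31,000.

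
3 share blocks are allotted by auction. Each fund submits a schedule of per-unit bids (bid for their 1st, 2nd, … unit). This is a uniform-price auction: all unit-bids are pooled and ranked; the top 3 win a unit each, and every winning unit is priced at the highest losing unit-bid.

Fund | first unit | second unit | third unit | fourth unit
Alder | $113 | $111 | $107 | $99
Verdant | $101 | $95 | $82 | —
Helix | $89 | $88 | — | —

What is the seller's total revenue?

Pooled unit-bids ranked (top 3): 113 (Alder-1), 111 (Alder-2), 107 (Alder-3)
First bid not allocated: $101.
Allocation: Alder 3. Every unit priced at $101.
Revenue = 3 × 101 = $303.

Total revenue: $303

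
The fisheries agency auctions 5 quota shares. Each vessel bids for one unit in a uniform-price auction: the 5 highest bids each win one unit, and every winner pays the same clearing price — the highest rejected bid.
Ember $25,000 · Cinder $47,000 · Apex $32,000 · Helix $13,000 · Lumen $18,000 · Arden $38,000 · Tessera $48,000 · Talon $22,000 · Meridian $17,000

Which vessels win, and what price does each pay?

Tessera, Cinder, Arden, Apex, Ember; each pays $22,000

Bids ranked high→low: 48,000 (Tessera), 47,000 (Cinder), 38,000 (Arden), 32,000 (Apex), 25,000 (Ember), 22,000 (Talon), 18,000 (Lumen), …
Top 5: Tessera, Cinder, Arden, Apex, Ember.
First losing bid is Talon's $22,000, which sets the uniform price.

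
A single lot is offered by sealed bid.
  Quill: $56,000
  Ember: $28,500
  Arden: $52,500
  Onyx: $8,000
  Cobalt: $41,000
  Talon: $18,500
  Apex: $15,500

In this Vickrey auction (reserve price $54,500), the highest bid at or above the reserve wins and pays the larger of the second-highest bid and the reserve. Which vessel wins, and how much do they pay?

Quill pays $54,500

Bids in order: 56,000 (Quill) > 52,500 (Arden) > 41,000 (Cobalt) > 28,500 (Ember) > 18,500 (Talon) > 15,500 (Apex) > …
Highest eligible bid: Quill at $56,000.
Second-highest bid $52,500 is below the reserve $54,500, so the reserve binds → payment $54,500.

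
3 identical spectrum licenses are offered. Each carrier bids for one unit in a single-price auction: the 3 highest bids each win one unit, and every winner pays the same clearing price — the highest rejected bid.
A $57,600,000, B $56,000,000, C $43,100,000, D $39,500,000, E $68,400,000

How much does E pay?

Ordering the bids: 68,400,000 (E), 57,600,000 (A), 56,000,000 (B), 43,100,000 (C), 39,500,000 (D)
Top 3: E, A, B.
First losing bid is C's $43,100,000, which sets the uniform price.
E wins → pays $43,100,000.

E pays $43,100,000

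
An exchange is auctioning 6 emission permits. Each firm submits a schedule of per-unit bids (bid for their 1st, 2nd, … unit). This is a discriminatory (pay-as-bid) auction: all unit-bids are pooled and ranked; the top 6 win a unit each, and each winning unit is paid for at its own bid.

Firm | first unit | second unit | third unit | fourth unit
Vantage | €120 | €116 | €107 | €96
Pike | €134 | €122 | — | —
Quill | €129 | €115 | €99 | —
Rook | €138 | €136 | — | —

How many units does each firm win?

Merging the schedules and taking the best 6: 138 (Rook-1), 136 (Rook-2), 134 (Pike-1), 129 (Quill-1), 122 (Pike-2), 120 (Vantage-1)
Next rejected bid: €116 (not a price — pay-as-bid).
Allocation: Pike 2, Quill 1, Rook 2, Vantage 1.

Pike 2, Quill 1, Rook 2, Vantage 1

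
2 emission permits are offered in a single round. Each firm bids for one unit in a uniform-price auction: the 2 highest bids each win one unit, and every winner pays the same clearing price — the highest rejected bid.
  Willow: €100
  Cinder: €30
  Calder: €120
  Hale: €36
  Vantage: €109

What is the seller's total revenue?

Sorting: 120 (Calder), 109 (Vantage), 100 (Willow), 36 (Hale), …
Top 2: Calder, Vantage.
Highest unsuccessful bid: €100 → clearing price.
Total revenue = 2 × €100 = €200.

Total revenue: €200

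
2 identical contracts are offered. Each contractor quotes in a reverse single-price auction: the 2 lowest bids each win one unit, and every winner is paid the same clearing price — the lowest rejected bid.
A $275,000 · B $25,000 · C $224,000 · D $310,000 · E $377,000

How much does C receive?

Sorting: 25,000 (B), 224,000 (C), 275,000 (A), 310,000 (D), …
Winners (2 units): B, C.
Lowest unsuccessful bid: $275,000 → clearing price.
C wins → is paid $275,000.

C is paid $275,000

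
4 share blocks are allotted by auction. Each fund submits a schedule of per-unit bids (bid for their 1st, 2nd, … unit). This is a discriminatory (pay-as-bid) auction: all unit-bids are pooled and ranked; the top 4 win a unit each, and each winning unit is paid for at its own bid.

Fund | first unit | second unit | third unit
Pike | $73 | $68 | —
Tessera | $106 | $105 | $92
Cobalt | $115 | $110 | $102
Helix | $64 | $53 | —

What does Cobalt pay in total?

All unit-bids, highest first — top 4: 115 (Cobalt-1), 110 (Cobalt-2), 106 (Tessera-1), 105 (Tessera-2)
Next rejected bid: $102 (not a price — pay-as-bid).
Cobalt's winning unit-bids: 115 + 110 = $225.

Cobalt pays $225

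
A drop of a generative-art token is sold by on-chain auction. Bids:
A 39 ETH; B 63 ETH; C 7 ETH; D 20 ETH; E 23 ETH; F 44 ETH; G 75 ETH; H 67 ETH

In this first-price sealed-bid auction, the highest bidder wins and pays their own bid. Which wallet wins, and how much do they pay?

G pays 75 ETH

Bids ranked: 75 (G) > 67 (H) > 63 (B) > 44 (F) > 39 (A) > 23 (E) > …
G is highest → pays own bid, 75 ETH.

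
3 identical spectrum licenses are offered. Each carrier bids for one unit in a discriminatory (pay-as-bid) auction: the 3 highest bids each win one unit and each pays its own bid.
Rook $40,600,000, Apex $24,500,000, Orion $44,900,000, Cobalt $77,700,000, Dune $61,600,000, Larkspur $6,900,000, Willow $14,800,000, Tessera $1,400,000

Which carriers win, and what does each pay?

Cobalt $77,700,000, Dune $61,600,000, Orion $44,900,000

Ordering the bids: 77,700,000 (Cobalt), 61,600,000 (Dune), 44,900,000 (Orion), 40,600,000 (Rook), 24,500,000 (Apex), …
The 3 highest are Cobalt, Dune, Orion.
Each winner pays its own bid: Cobalt $77,700,000, Dune $61,600,000, Orion $44,900,000.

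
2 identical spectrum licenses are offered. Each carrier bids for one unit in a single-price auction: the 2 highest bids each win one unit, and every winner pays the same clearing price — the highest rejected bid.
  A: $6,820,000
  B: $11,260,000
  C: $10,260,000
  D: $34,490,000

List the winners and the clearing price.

D, B; each pays $10,260,000

Bids ranked high→low: 34,490,000 (D), 11,260,000 (B), 10,260,000 (C), 6,820,000 (A)
The 2 highest are D, B.
Clearing price = highest rejected bid = $10,260,000.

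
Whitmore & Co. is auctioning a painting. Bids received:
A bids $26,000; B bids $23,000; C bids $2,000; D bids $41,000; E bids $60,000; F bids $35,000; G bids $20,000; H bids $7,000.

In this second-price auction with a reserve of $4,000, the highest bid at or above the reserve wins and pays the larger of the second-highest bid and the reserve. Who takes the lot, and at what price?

E pays $41,000

Bids ranked: 60,000 (E) > 41,000 (D) > 35,000 (F) > 26,000 (A) > 23,000 (B) > 20,000 (G) > …
E has the top bid at or above the reserve ($60,000).
max(second-highest $41,000, reserve $4,000) = $41,000; the reserve does not bind.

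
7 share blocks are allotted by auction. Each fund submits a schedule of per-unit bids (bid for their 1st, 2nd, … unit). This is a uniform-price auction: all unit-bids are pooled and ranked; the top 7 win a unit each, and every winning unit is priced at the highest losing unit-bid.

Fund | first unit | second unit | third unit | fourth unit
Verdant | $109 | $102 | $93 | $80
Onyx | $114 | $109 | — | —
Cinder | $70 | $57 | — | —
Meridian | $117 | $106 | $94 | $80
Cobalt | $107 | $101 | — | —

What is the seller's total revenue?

Merging the schedules and taking the best 7: 117 (Meridian-1), 114 (Onyx-1), 109 (Verdant-1), 109 (Onyx-2), 107 (Cobalt-1), 106 (Meridian-2), 102 (Verdant-2)
The (k+1)-th unit-bid is $101.
Allocation: Cobalt 1, Meridian 2, Onyx 2, Verdant 2. Every unit priced at $101.
Revenue = 7 × 101 = $707.

Total revenue: $707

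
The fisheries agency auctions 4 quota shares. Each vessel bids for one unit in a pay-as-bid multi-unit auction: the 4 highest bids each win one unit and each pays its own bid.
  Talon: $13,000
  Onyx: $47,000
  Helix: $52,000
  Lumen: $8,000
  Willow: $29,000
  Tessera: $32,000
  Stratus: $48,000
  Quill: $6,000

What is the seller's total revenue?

Total revenue: $179,000

Sorting: 52,000 (Helix), 48,000 (Stratus), 47,000 (Onyx), 32,000 (Tessera), 29,000 (Willow), 13,000 (Talon), …
Winners (4 units): Helix, Stratus, Onyx, Tessera.
Total revenue = 52,000 + 48,000 + 47,000 + 32,000 = $179,000.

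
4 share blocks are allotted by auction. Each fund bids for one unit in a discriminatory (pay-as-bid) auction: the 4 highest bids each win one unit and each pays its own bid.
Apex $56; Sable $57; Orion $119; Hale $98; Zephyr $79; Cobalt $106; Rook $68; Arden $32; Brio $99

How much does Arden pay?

Bids ranked high→low: 119 (Orion), 106 (Cobalt), 99 (Brio), 98 (Hale), 79 (Zephyr), 68 (Rook), …
Top 4: Orion, Cobalt, Brio, Hale.
Arden does not win → $0.

Arden pays $0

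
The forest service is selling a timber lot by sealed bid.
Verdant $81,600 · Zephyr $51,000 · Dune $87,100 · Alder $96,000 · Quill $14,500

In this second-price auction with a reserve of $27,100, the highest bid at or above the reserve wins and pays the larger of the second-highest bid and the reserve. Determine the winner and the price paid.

Second-price auction with a reserve of $27,100: the highest bid at or above the reserve wins and pays the larger of the second-highest bid and the reserve.
Sorting bids: 96,000 (Alder) > 87,100 (Dune) > 81,600 (Verdant) > 51,000 (Zephyr) > 14,500 (Quill)
Alder has the top bid at or above the reserve ($96,000).
Second-highest bid $87,100 exceeds the reserve $27,100 → payment $87,100.

Alder pays $87,100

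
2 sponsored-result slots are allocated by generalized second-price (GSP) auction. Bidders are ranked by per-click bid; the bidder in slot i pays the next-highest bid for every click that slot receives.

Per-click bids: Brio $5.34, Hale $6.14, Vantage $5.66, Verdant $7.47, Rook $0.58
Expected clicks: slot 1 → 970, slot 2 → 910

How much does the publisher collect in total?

Per-click bids in order: $7.47 (Verdant) > $6.14 (Hale) > $5.66 (Vantage) > …
Slot 1: Verdant pays $6.14 × 970 = $5955.80
Slot 2: Hale pays $5.66 × 910 = $5150.60
Total = $11106.40

Total revenue: $11106.40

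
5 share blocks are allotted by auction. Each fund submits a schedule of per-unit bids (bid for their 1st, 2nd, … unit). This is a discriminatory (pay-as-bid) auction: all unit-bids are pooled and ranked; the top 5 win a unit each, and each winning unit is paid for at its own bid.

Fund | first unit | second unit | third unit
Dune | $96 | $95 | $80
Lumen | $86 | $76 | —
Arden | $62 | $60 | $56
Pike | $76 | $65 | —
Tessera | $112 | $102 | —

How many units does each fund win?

Dune 2, Lumen 1, Tessera 2

Pooled unit-bids ranked (top 5): 112 (Tessera-1), 102 (Tessera-2), 96 (Dune-1), 95 (Dune-2), 86 (Lumen-1)
Next rejected bid: $80 (not a price — pay-as-bid).
Allocation: Dune 2, Lumen 1, Tessera 2.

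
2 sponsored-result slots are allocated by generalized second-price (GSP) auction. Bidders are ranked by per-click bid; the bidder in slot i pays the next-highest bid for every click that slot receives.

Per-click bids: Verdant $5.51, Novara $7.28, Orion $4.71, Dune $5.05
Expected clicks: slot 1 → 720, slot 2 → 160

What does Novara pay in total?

Ranked by bid: $7.28 (Novara) > $5.51 (Verdant) > $5.05 (Dune) > …
Novara holds slot 1 → pays next bid $5.51 × 720 clicks = $3967.20.

Novara pays $3967.20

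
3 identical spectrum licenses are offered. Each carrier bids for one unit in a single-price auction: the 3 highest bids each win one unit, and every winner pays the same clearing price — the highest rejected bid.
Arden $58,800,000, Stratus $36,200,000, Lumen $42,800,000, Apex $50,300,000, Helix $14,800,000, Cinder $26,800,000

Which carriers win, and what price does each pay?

Bids ranked high→low: 58,800,000 (Arden), 50,300,000 (Apex), 42,800,000 (Lumen), 36,200,000 (Stratus), 26,800,000 (Cinder), …
Winners (3 units): Arden, Apex, Lumen.
First losing bid is Stratus's $36,200,000, which sets the uniform price.

Arden, Apex, Lumen; each pays $36,200,000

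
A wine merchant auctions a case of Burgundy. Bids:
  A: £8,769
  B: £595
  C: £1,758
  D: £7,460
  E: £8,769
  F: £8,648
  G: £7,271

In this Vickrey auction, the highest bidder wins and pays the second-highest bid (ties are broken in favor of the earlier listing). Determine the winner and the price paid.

Sorting bids: 8,769 (A) > 8,769 (E) > 8,648 (F) > 7,460 (D) > 7,271 (G) > 1,758 (C) > …
Tie at £8,769 → A wins by tie-break.
A wins with the highest bid; price is set by the runner-up at £8,769.

A pays £8,769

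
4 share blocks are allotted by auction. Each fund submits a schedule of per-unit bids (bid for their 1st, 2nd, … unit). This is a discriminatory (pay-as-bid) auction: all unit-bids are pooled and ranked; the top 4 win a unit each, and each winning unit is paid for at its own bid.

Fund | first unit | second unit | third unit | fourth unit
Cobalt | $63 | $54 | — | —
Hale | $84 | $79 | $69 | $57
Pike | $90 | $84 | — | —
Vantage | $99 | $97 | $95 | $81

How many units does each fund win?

All unit-bids, highest first — top 4: 99 (Vantage-1), 97 (Vantage-2), 95 (Vantage-3), 90 (Pike-1)
Next rejected bid: $84 (not a price — pay-as-bid).
Allocation: Pike 1, Vantage 3.

Pike 1, Vantage 3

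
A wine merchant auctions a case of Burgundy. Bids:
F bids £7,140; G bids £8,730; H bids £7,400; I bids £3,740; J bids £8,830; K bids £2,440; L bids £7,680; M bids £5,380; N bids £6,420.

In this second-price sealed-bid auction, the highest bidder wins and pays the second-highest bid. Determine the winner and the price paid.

J pays £8,730

Rule: the highest bidder wins and pays the second-highest bid.
Sorting bids: 8,830 (J) > 8,730 (G) > 7,680 (L) > 7,400 (H) > 7,140 (F) > 6,420 (N) > …
J is highest; pays the second-highest bid, £8,730.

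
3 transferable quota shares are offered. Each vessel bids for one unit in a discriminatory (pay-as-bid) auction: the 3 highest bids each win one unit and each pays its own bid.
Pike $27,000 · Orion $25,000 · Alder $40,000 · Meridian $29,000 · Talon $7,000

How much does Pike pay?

Pike pays $27,000

Bids ranked high→low: 40,000 (Alder), 29,000 (Meridian), 27,000 (Pike), 25,000 (Orion), 7,000 (Talon)
Winners (3 units): Alder, Meridian, Pike.
Pike wins → own bid $27,000.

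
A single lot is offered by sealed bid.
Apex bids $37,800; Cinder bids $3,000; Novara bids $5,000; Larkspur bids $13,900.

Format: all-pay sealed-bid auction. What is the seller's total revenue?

Bids in order: 37,800 (Apex) > 13,900 (Larkspur) > 5,000 (Novara) > 3,000 (Cinder)
Every bidder forfeits their bid regardless of winning.
Revenue = 37,800 + 3,000 + 5,000 + 13,900 = $59,700.

Total revenue: $59,700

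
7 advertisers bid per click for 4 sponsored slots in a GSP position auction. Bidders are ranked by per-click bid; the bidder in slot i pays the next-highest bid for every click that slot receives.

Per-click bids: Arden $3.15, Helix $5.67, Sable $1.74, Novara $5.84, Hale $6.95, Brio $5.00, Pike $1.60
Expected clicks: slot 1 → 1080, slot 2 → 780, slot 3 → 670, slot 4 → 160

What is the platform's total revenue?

Ranked by bid: $6.95 (Hale) > $5.84 (Novara) > $5.67 (Helix) > $5.00 (Brio) > $3.15 (Arden) > …
Slot 1: Hale pays $5.84 × 1080 = $6307.20
Slot 2: Novara pays $5.67 × 780 = $4422.60
Slot 3: Helix pays $5.00 × 670 = $3350.00
Slot 4: Brio pays $3.15 × 160 = $504.00
Total = $14583.80

Total revenue: $14583.80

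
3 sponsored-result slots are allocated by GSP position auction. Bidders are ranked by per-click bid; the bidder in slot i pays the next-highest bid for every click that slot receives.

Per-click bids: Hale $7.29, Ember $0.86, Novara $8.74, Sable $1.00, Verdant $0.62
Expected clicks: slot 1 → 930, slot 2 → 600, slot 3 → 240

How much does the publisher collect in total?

Sorting advertisers: $8.74 (Novara) > $7.29 (Hale) > $1.00 (Sable) > $0.86 (Ember) > …
Slot 1: Novara pays $7.29 × 930 = $6779.70
Slot 2: Hale pays $1.00 × 600 = $600.00
Slot 3: Sable pays $0.86 × 240 = $206.40
Total = $7586.10

Total revenue: $7586.10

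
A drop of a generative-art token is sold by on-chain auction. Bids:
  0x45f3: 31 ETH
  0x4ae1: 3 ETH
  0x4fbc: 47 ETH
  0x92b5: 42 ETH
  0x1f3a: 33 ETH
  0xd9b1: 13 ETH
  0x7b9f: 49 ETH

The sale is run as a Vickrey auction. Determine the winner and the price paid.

Sorting bids: 49 (0x7b9f) > 47 (0x4fbc) > 42 (0x92b5) > 33 (0x1f3a) > 31 (0x45f3) > 13 (0xd9b1) > …
0x7b9f is highest; pays the second-highest bid, 47 ETH.

0x7b9f pays 47 ETH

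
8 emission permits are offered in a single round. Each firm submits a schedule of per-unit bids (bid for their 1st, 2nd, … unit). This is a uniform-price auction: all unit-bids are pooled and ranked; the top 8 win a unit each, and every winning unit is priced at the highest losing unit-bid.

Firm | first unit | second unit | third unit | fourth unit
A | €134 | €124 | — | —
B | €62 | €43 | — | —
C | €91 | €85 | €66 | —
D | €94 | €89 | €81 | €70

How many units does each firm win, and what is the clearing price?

Merging the schedules and taking the best 8: 134 (A-1), 124 (A-2), 94 (D-1), 91 (C-1), 89 (D-2), 85 (C-2), 81 (D-3), 70 (D-4)
The (k+1)-th unit-bid is €66.
Allocation: A 2, C 2, D 4.

A 2, C 2, D 4; clearing price €66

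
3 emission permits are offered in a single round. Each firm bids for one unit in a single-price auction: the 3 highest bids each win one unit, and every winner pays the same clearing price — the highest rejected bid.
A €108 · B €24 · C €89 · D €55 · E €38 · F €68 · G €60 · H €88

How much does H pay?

H pays €68

Ordering the bids: 108 (A), 89 (C), 88 (H), 68 (F), 60 (G), …
Winners (3 units): A, C, H.
First losing bid is F's €68, which sets the uniform price.
H wins → pays €68.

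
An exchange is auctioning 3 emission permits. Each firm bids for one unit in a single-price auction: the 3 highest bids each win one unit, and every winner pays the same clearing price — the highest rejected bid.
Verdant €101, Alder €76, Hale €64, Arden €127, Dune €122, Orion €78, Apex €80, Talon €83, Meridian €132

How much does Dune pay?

Sorting: 132 (Meridian), 127 (Arden), 122 (Dune), 101 (Verdant), 83 (Talon), …
Winners (3 units): Meridian, Arden, Dune.
Highest unsuccessful bid: €101 → clearing price.
Dune wins → pays €101.

Dune pays €101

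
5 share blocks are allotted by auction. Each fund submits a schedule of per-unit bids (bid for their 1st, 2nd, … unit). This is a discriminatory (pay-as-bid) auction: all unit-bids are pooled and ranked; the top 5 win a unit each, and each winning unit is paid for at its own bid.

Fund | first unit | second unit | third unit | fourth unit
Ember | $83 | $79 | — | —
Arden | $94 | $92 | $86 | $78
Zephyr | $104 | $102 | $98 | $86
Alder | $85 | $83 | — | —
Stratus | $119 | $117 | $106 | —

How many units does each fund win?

Pooled unit-bids ranked (top 5): 119 (Stratus-1), 117 (Stratus-2), 106 (Stratus-3), 104 (Zephyr-1), 102 (Zephyr-2)
Next rejected bid: $98 (not a price — pay-as-bid).
Allocation: Stratus 3, Zephyr 2.

Stratus 3, Zephyr 2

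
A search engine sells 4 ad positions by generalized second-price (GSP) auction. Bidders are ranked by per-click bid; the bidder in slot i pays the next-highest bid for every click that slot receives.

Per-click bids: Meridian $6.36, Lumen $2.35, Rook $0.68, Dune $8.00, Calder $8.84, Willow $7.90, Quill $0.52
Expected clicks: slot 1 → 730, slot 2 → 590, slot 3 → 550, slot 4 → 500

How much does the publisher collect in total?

Total revenue: $15174.00

Sorting advertisers: $8.84 (Calder) > $8.00 (Dune) > $7.90 (Willow) > $6.36 (Meridian) > $2.35 (Lumen) > …
Slot 1: Calder pays $8.00 × 730 = $5840.00
Slot 2: Dune pays $7.90 × 590 = $4661.00
Slot 3: Willow pays $6.36 × 550 = $3498.00
Slot 4: Meridian pays $2.35 × 500 = $1175.00
Total = $15174.00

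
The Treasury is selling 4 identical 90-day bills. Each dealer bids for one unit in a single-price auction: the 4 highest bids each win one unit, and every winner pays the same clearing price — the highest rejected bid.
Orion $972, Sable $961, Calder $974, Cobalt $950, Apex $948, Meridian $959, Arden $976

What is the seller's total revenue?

Total revenue: $3,836

Ordering the bids: 976 (Arden), 974 (Calder), 972 (Orion), 961 (Sable), 959 (Meridian), 950 (Cobalt), …
Top 4: Arden, Calder, Orion, Sable.
Clearing price = highest rejected bid = $959.
Total revenue = 4 × $959 = $3,836.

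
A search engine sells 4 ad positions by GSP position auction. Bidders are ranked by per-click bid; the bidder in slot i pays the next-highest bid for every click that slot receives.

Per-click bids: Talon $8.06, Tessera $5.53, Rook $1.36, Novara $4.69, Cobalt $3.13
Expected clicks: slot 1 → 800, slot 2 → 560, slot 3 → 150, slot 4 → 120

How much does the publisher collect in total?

Total revenue: $7683.10

Sorting advertisers: $8.06 (Talon) > $5.53 (Tessera) > $4.69 (Novara) > $3.13 (Cobalt) > $1.36 (Rook)
Slot 1: Talon pays $5.53 × 800 = $4424.00
Slot 2: Tessera pays $4.69 × 560 = $2626.40
Slot 3: Novara pays $3.13 × 150 = $469.50
Slot 4: Cobalt pays $1.36 × 120 = $163.20
Total = $7683.10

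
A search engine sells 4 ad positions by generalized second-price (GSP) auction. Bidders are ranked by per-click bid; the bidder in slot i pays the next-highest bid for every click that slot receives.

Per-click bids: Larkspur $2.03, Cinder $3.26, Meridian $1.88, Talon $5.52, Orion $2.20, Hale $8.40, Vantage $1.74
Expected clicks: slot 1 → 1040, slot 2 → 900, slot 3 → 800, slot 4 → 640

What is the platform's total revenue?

Total revenue: $11734.00

Sorting advertisers: $8.40 (Hale) > $5.52 (Talon) > $3.26 (Cinder) > $2.20 (Orion) > $2.03 (Larkspur) > …
Slot 1: Hale pays $5.52 × 1040 = $5740.80
Slot 2: Talon pays $3.26 × 900 = $2934.00
Slot 3: Cinder pays $2.20 × 800 = $1760.00
Slot 4: Orion pays $2.03 × 640 = $1299.20
Total = $11734.00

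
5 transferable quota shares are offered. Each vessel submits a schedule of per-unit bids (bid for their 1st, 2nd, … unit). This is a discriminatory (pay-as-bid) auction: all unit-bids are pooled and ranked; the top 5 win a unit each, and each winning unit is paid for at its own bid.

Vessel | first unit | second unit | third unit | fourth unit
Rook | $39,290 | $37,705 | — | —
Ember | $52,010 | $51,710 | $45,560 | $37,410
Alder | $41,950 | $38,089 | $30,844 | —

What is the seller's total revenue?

Pooled unit-bids ranked (top 5): 52,010 (Ember-1), 51,710 (Ember-2), 45,560 (Ember-3), 41,950 (Alder-1), 39,290 (Rook-1)
Next rejected bid: $38,089 (not a price — pay-as-bid).
Each winning unit pays its own bid.
Revenue = 52,010 + 51,710 + 45,560 + 41,950 + 39,290 = $230,520.

Total revenue: $230,520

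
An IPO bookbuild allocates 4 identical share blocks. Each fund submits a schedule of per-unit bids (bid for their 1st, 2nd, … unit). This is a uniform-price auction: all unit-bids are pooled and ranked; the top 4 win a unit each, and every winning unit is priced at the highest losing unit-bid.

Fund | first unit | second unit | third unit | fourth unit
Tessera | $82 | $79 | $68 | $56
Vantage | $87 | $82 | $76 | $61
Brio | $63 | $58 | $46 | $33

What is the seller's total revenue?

All unit-bids, highest first — top 4: 87 (Vantage-1), 82 (Tessera-1), 82 (Vantage-2), 79 (Tessera-2)
Highest rejected unit-bid = $76.
Allocation: Tessera 2, Vantage 2. Every unit priced at $76.
Revenue = 4 × 76 = $304.

Total revenue: $304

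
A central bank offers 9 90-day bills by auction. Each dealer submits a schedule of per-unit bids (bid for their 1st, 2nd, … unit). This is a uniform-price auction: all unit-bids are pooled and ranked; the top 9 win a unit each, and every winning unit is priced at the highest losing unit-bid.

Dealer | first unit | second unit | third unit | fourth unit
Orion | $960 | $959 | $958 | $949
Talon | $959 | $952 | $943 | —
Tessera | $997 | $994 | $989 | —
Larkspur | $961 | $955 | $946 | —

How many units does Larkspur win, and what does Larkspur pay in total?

All unit-bids, highest first — top 9: 997 (Tessera-1), 994 (Tessera-2), 989 (Tessera-3), 961 (Larkspur-1), 960 (Orion-1), 959 (Orion-2), 959 (Talon-1), 958 (Orion-3), 955 (Larkspur-2)
Highest rejected unit-bid = $952.
Larkspur wins 2 unit(s) at $952 each.

Larkspur: 2 units, pays $1,904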